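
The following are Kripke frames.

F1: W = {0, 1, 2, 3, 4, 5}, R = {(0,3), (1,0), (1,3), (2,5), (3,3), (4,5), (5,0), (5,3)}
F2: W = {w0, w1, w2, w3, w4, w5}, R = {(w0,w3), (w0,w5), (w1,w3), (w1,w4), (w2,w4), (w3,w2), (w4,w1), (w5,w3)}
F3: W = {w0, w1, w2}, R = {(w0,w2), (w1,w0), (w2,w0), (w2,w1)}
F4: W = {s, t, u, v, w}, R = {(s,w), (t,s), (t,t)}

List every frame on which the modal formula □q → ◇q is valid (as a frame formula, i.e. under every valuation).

F1, F2, F3

The schema corresponds to seriality: ∀x ∃y Rxy.
F1: holds.
F2: holds.
F3: holds.
F4: fails — world u has no successor.
Valid on: F1, F2, F3.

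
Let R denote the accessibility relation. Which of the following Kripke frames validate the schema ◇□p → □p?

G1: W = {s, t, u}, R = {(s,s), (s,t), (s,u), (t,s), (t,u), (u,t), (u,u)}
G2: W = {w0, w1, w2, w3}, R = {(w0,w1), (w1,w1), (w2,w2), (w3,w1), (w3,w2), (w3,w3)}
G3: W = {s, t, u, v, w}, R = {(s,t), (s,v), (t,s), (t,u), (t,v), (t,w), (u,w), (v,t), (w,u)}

The schema corresponds to a generalized confluence (Geach) condition: ∀x ∀y ∀z ((xRy ∧ xRz) → ∃w (yRw ∧ z = w)).
G1: fails — sRt, sRt but no w with tRw and t=w.
G2: fails — w3Rw1, w3Rw2 but no w with w1Rw and w2=w.
G3: fails — sRt, sRt but no w* with tRw* and t=w*.

none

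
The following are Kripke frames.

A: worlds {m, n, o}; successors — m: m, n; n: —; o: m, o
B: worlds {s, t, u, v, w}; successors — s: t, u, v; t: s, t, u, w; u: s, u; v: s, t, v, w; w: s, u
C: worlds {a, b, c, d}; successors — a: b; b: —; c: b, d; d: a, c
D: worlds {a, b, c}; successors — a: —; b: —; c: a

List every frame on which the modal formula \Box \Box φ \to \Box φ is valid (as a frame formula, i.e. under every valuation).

Frame correspondent (Sahlqvist): \forall x \forall y (Rxy \to \exists z (Rxz \wedge Rzy)) — i.e. density.
A: holds.
B: holds.
C: fails — Rcd but no z with Rcz and Rzd.
D: fails — Rca but no z with Rcz and Rza.

A, B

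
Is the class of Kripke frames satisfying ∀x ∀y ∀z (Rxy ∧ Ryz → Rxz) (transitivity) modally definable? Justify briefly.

The condition is transitivity. A defining modal formula is □q → □□q.
Suppose □q→□□q is valid. Take Rxy, Ryz and set V(q)={w : Rxw}. Then □q at x, so □□q at x, so □q at y, so q at z, i.e. Rxz.

Definable; □q → □□q defines it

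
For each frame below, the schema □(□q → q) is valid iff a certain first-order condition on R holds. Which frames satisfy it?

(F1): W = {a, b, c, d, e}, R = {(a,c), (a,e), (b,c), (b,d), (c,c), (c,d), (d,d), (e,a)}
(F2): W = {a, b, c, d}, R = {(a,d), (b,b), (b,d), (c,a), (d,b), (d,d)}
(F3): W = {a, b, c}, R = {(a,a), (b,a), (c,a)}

This is the axiom for shift-reflexivity; its first-order frame correspondent is ∀x ∀y (Rxy → Ryy).
(F1): fails — Rea but not Raa.
(F2): fails — Rca but not Raa.
(F3): ✓.
Valid on: (F3).

(F3)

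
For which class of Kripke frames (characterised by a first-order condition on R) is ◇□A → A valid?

Equivalently (dual form): A → □◇A.
Suppose A→□◇A is valid. Take Rxy and set V(A)={x}. Then A at x, so □◇A at x, so ◇A at y, so some z with Ryz has A; z=x, i.e. Ryx.

Symmetry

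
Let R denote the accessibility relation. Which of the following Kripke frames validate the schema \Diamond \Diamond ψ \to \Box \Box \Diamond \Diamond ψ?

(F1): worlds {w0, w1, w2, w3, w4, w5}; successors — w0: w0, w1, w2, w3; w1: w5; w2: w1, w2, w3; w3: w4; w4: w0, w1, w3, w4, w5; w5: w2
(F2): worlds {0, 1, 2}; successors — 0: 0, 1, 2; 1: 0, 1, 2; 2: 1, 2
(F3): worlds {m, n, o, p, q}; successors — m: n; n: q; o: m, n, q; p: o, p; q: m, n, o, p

This is the axiom for a generalized confluence (Geach) condition; its first-order frame correspondent is \forall x \forall y \forall z ((x R^2 y \wedge x R^2 z) \to \exists w (y = w \wedge z R^2 w)).
(F1): fails — w0R²w0, w0R²w1 but no w with w0=w and w1R²w.
(F2): holds.
(F3): fails — nR²m, nR²m but no w with m=w and mR²w.

(F2)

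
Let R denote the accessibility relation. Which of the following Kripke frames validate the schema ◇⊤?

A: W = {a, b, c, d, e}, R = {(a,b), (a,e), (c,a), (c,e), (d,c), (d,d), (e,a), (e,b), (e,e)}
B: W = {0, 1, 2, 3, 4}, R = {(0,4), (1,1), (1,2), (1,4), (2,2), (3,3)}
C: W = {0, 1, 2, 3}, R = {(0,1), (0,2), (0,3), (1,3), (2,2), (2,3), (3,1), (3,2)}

Frame correspondent (Sahlqvist): ∀x ∃y Rxy — i.e. seriality.
A: fails — world b has no successor.
B: fails — world 4 has no successor.
C: condition met.
Valid on: C.

C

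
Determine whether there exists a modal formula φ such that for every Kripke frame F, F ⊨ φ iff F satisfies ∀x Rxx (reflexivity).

Yes — defined by □p → p

This is a Sahlqvist condition; the T axiom □p → p defines it.
Suppose □p→p is valid. At any x set V(p)={w : Rxw}. Then □p holds at x, so p holds at x, i.e. Rxx.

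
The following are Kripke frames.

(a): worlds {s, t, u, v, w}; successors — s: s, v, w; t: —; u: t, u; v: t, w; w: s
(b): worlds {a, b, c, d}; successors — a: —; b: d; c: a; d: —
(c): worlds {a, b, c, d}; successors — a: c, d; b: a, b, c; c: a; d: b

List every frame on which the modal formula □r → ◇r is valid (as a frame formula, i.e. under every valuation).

(c)

The schema corresponds to seriality: ∀x ∃y Rxy.
(a): fails — world t has no successor.
(b): fails — world a has no successor.
(c): condition met.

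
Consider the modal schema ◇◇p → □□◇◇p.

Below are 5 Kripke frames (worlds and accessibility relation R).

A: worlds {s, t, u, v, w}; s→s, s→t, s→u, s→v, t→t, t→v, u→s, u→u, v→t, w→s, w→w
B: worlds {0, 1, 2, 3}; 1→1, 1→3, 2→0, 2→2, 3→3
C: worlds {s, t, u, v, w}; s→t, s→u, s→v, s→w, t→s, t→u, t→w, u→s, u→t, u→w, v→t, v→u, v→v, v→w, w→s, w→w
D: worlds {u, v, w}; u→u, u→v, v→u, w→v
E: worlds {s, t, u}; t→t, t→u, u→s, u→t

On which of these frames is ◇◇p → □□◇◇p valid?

C, D

This is the axiom for a generalized confluence (Geach) condition; its first-order frame correspondent is ∀x ∀y ∀z ((xR²y ∧ xR²z) → ∃w (y = w ∧ zR²w)).
A: fails — sR²s, sR²t but no w* with s=w* and tR²w*.
B: fails — 1R²1, 1R²3 but no w with 1=w and 3R²w.
C: condition met.
D: condition met.
E: fails — tR²s, tR²s but no w with s=w and sR²w.
Valid on: C, D.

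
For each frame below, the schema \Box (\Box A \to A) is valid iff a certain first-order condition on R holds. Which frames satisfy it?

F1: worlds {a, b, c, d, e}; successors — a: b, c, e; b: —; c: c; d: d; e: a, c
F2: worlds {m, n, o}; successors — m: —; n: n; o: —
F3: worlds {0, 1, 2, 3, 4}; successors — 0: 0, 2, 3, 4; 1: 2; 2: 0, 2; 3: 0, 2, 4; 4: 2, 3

F2

The schema corresponds to shift-reflexivity: \forall x \forall y (Rxy \to Ryy).
F1: fails — Rea but not Raa.
F2: holds.
F3: fails — R34 but not R44.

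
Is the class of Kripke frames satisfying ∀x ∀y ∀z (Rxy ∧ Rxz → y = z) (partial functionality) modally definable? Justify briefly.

Yes, by ◇p → □p

This is a Sahlqvist condition; the CD axiom ◇p → □p defines it.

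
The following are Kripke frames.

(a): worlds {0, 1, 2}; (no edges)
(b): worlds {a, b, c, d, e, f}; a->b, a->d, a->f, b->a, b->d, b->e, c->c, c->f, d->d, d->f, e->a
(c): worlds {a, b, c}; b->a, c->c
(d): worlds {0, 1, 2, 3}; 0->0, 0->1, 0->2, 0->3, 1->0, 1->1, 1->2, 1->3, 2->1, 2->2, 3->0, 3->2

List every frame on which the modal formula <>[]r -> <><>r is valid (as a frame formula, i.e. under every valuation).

The schema corresponds to a generalized confluence (Geach) condition: forall x forall y (xRy -> exists w (yRw & x R^2 w)).
(a): ✓.
(b): fails — aRf but no w with fRw and aR²w.
(c): fails — bRa but no w with aRw and bR²w.
(d): ✓.
Valid on: (a), (d).

(a), (d)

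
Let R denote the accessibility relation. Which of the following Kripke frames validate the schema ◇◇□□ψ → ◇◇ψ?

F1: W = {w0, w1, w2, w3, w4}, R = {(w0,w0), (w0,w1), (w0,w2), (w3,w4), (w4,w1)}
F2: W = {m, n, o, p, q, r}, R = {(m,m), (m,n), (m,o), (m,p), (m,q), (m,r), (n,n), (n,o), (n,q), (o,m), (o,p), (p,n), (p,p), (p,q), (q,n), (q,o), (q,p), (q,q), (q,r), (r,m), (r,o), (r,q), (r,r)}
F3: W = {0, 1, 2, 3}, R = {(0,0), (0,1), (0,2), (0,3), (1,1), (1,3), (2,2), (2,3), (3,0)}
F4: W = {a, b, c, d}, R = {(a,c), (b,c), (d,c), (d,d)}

This is the axiom for a generalized confluence (Geach) condition; its first-order frame correspondent is ∀x ∀y (xR²y → ∃w (yR²w ∧ xR²w)).
F1: fails — w0R²w1 but no w with w1R²w and w0R²w.
F2: ✓.
F3: ✓.
F4: fails — dR²c but no w with cR²w and dR²w.

F2, F3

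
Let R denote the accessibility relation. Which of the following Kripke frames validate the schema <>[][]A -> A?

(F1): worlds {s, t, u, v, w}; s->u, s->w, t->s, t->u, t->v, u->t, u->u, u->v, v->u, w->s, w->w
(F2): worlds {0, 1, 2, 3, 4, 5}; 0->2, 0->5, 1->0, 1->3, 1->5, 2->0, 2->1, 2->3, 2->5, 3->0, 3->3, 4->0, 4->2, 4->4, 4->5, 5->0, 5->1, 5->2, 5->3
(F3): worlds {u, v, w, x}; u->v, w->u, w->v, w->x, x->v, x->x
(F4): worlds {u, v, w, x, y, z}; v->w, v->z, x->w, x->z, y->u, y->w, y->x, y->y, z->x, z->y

(F1)

This is the axiom for a generalized confluence (Geach) condition; its first-order frame correspondent is forall x forall y (xRy -> exists w (y R^2 w & x = w)).
(F1): condition met.
(F2): fails — 1R3 but no w with 3R²w and 1=w.
(F3): fails — uRv but no t with vR²t and u=t.
(F4): fails — vRw but no t with wR²t and v=t.
Valid on: (F1).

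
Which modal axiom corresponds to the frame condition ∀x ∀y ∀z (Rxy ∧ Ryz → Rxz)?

□q → □□q

The condition is transitivity. The 4 schema □q → □□q defines it.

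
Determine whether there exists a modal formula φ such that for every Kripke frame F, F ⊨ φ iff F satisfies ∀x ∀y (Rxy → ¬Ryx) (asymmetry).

Modal frame validity is preserved under surjective bounded morphisms.
The 5-cycle (worlds s,t,u,v,w with s→t→u→v→w→s) is asymmetric. Mapping every world to a single reflexive point • is a surjective bounded morphism, and the reflexive point is not asymmetric (R•• but asymmetry requires ¬R••).
So the class is not modally definable.

Not modally definable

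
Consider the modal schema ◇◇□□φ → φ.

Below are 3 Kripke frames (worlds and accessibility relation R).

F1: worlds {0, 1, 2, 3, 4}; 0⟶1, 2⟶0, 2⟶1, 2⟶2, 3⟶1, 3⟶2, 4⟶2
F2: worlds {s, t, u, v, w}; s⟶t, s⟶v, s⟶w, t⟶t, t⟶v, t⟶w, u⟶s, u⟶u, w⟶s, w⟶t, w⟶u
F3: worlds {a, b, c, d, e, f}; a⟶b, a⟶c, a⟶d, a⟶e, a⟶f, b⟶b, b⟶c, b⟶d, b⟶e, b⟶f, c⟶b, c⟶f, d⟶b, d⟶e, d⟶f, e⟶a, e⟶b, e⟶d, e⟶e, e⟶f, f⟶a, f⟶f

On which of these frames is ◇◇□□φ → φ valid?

F3

Frame correspondent (Sahlqvist): ∀x ∀y (xR²y → ∃w (yR²w ∧ x = w)) — i.e. a generalized confluence (Geach) condition.
F1: fails — 2R²0 but no w with 0R²w and 2=w.
F2: fails — sR²v but no w* with vR²w* and s=w*.
F3: ✓.
Valid on: F3.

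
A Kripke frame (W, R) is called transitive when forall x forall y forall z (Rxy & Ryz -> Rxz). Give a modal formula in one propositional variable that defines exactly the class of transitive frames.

The condition is transitivity. The 4 schema □ψ → □□ψ defines it.
Suppose □ψ→□□ψ is valid. Take Rxy, Ryz and set V(ψ)={w : Rxw}. Then □ψ at x, so □□ψ at x, so □ψ at y, so ψ at z, i.e. Rxz.

□ψ → □□ψ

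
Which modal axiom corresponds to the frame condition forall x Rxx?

□q → q

A defining formula is □q → q (the T axiom).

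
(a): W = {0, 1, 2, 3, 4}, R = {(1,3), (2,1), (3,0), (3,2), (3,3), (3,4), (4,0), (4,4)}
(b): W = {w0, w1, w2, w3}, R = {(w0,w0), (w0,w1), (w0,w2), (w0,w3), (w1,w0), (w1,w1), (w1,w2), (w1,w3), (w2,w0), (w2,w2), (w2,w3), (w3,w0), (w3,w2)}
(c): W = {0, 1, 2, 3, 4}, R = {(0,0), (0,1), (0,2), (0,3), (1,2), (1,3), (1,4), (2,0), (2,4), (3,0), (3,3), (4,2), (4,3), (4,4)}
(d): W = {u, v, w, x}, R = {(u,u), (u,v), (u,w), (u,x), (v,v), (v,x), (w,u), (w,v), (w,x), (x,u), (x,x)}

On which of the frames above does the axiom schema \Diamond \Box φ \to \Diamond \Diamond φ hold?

This is the axiom for a generalized confluence (Geach) condition; its first-order frame correspondent is \forall x \forall y (xRy \to \exists w (yRw \wedge x R^2 w)).
(a): fails — 3R0 but no w with 0Rw and 3R²w.
(b): holds.
(c): holds.
(d): holds.

(b), (c), (d)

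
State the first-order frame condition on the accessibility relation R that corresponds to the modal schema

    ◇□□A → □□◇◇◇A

This is a Sahlqvist (Geach-type) schema ◇^1□^2A → □^2◇^3A.
Minimal-valuation argument: fix x; take any y with xR^1y and any z with xR^2z. Set V(A) to the set of worlds R-reachable from y in exactly 2 steps. Then □^2A holds at y, so the antecedent holds at x; validity forces ◇^3A at z, giving a w with zR^3w and yR^2w.
First-order correspondent: ∀x ∀y ∀z ((xRy ∧ xR²z) → ∃w (yR²w ∧ zR³w)).

∀x ∀y ∀z ((xRy ∧ xR²z) → ∃w (yR²w ∧ zR³w))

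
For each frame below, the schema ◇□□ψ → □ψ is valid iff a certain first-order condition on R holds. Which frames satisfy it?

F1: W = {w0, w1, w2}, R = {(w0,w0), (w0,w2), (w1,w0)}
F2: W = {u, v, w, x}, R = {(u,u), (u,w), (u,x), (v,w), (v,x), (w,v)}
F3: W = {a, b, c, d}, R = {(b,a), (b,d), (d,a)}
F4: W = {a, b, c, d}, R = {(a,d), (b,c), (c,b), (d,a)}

This is the axiom for a generalized confluence (Geach) condition; its first-order frame correspondent is ∀x ∀y ∀z ((xRy ∧ xRz) → ∃w (yR²w ∧ z = w)).
F1: fails — w0Rw2, w0Rw0 but no w with w2R²w and w0=w.
F2: fails — uRw, uRu but no t with wR²t and u=t.
F3: fails — bRa, bRa but no w with aR²w and a=w.
F4: ✓.

F4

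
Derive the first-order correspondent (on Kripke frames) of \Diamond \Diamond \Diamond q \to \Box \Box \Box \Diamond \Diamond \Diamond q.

\forall x \forall y \forall z ((x R^3 y \wedge x R^3 z) \to \exists w (y = w \wedge z R^3 w))

This is a Sahlqvist (Geach-type) schema ◇^3□^0q → □^3◇^3q.
Minimal-valuation argument: fix x; take any y with xR^3y and any z with xR^3z. Set V(q) to the set of worlds R-reachable from y in exactly 0 steps. Then □^0q holds at y, so the antecedent holds at x; validity forces ◇^3q at z, giving a w with zR^3w and yR^0w.
First-order correspondent: \forall x \forall y \forall z ((x R^3 y \wedge x R^3 z) \to \exists w (y = w \wedge z R^3 w)).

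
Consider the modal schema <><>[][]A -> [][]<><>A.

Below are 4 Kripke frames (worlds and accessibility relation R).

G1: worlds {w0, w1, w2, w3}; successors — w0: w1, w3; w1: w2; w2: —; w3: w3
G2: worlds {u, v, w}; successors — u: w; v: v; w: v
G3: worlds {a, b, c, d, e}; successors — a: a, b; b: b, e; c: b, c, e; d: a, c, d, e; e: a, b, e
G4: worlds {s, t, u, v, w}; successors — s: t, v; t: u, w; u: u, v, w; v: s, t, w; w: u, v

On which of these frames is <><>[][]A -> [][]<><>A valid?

This is the axiom for a generalized confluence (Geach) condition; its first-order frame correspondent is forall x forall y forall z ((x R^2 y & x R^2 z) -> exists w (y R^2 w & z R^2 w)).
G1: fails — w0R²w2, w0R²w2 but no w with w2R²w and w2R²w.
G2: condition met.
G3: condition met.
G4: condition met.

G2, G3, G4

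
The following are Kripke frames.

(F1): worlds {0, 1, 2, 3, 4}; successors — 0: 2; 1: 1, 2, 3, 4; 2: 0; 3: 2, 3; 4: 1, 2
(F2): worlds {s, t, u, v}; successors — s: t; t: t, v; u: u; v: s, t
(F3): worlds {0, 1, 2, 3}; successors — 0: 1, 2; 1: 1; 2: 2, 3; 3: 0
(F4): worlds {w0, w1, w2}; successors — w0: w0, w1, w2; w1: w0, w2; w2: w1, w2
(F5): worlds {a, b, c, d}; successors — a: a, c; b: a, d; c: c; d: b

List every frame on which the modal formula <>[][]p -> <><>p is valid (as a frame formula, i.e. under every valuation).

(F2), (F3), (F4), (F5)

The schema corresponds to a generalized confluence (Geach) condition: forall x forall y (xRy -> exists w (y R^2 w & x R^2 w)).
(F1): fails — 0R2 but no w with 2R²w and 0R²w.
(F2): condition met.
(F3): condition met.
(F4): condition met.
(F5): condition met.
Valid on: (F2), (F3), (F4), (F5).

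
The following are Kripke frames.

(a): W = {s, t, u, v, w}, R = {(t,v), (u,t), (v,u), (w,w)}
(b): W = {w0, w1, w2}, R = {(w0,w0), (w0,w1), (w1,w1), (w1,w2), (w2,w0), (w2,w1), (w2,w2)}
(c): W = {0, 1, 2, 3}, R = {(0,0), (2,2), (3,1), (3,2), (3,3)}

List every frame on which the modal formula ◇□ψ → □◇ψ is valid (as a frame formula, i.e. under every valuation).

(a), (b)

Frame correspondent (Sahlqvist): ∀x ∀y ∀z (Rxy ∧ Rxz → ∃w (Ryw ∧ Rzw)) — i.e. convergence.
(a): satisfies the condition.
(b): satisfies the condition.
(c): fails — R32 and R31 but 2 and 1 have no common successor.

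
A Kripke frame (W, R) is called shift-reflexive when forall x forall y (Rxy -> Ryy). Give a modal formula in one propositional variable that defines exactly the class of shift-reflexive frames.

A defining formula is □(□ψ → ψ) (the T□ axiom).

□(□ψ → ψ)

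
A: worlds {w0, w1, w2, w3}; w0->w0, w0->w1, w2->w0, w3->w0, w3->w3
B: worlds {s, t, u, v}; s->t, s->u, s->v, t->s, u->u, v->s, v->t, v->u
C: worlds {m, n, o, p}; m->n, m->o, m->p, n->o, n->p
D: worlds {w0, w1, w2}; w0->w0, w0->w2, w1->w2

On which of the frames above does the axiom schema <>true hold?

The schema corresponds to seriality: forall x exists y Rxy.
A: fails — world w1 has no successor.
B: holds.
C: fails — world o has no successor.
D: fails — world w2 has no successor.

B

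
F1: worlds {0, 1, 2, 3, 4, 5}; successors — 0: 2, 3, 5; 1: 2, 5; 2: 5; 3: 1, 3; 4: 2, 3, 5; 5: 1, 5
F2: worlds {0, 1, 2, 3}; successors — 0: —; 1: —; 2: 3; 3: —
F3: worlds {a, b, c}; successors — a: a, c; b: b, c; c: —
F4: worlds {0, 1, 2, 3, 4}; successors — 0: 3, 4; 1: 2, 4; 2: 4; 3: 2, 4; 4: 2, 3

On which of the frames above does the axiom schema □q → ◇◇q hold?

The schema corresponds to a generalized confluence (Geach) condition: ∀x ∃w (xRw ∧ xR²w).
F1: holds.
F2: fails — at 0 but no w with 0Rw and 0R²w.
F3: fails — at c but no w with cRw and cR²w.
F4: fails — at 2 but no w with 2Rw and 2R²w.
Valid on: F1.

F1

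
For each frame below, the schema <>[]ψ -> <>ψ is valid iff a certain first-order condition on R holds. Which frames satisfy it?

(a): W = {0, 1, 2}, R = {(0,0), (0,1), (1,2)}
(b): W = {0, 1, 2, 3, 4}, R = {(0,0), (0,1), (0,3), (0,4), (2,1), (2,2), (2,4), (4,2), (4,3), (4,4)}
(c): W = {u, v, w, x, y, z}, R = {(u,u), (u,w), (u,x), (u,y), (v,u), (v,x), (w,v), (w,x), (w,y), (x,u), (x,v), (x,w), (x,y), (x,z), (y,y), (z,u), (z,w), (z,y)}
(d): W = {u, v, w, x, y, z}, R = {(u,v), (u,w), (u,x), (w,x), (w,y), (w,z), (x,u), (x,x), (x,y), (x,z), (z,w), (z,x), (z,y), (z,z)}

The schema corresponds to a generalized confluence (Geach) condition: forall x forall y (xRy -> exists w (yRw & xRw)).
(a): fails — 0R1 but no w with 1Rw and 0Rw.
(b): fails — 0R1 but no w with 1Rw and 0Rw.
(c): condition met.
(d): fails — uRv but no t with vRt and uRt.
Valid on: (c).

(c)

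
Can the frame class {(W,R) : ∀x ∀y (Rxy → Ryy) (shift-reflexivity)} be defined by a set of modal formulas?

The condition is shift-reflexivity. A defining modal formula is □(□r → r).
Suppose □(□r→r) is valid. Take Rxy and set V(r)={w : Ryw}. Then at y, □r holds; since □(□r→r) at x, □r→r at y, so r at y, i.e. Ryy.

Yes, by □(□r → r)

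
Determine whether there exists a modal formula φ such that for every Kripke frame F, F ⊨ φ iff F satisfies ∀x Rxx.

Yes, by □p → p

The condition is reflexivity. A defining modal formula is □p → p.
Suppose □p→p is valid. At any x set V(p)={w : Rxw}. Then □p holds at x, so p holds at x, i.e. Rxx.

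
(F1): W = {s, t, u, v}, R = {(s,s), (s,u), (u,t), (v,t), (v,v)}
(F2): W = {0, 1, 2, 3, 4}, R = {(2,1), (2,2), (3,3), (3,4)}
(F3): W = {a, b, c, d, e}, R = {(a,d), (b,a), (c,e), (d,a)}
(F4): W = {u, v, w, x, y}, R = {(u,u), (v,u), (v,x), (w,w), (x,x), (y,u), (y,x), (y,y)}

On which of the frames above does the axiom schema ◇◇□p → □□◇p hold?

(F3)

This is the axiom for a generalized confluence (Geach) condition; its first-order frame correspondent is ∀x ∀y ∀z ((xR²y ∧ xR²z) → ∃w (yRw ∧ zRw)).
(F1): fails — sR²s, sR²t but no w with sRw and tRw.
(F2): fails — 2R²1, 2R²1 but no w with 1Rw and 1Rw.
(F3): satisfies the condition.
(F4): fails — vR²u, vR²x but no t with uRt and xRt.
Valid on: (F3).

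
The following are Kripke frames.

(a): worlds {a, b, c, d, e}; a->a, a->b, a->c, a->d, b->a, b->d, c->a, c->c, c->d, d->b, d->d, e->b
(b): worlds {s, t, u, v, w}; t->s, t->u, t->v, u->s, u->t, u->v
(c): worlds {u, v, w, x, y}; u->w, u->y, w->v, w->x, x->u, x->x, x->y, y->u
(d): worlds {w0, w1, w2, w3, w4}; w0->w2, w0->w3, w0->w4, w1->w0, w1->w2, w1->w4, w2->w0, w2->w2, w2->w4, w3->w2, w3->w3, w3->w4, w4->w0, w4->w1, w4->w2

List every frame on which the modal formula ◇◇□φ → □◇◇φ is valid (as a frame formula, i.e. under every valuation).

This is the axiom for a generalized confluence (Geach) condition; its first-order frame correspondent is ∀x ∀y ∀z ((xR²y ∧ xRz) → ∃w (yRw ∧ zR²w)).
(a): condition met.
(b): fails — tR²s, tRs but no w* with sRw* and sR²w*.
(c): fails — uR²v, uRw but no t with vRt and wR²t.
(d): condition met.

(a), (d)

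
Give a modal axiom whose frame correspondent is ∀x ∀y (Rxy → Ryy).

□(□r → r)

A defining formula is □(□r → r) (the T□ axiom).
Suppose □(□r→r) is valid. Take Rxy and set V(r)={w : Ryw}. Then at y, □r holds; since □(□r→r) at x, □r→r at y, so r at y, i.e. Ryy.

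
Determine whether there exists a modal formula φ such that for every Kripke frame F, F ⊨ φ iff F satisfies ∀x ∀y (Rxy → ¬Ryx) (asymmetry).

Not modally definable

If a class were modally definable it would be closed under surjective bounded morphisms (Goldblatt–Thomason).
The 3-cycle (worlds w0,w1,w2 with w0→w1→w2→w0) is asymmetric. Mapping every world to a single reflexive point • is a surjective bounded morphism, and the reflexive point is not asymmetric (R•• but asymmetry requires ¬R••).
So no modal formula (or set of formulas) defines exactly the asymmetric frames.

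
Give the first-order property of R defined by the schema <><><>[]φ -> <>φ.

forall x forall y (x R^3 y -> exists w (yRw & xRw))

This is a Sahlqvist (Geach-type) schema ◇^3□^1φ → □^0◇^1φ.
Minimal-valuation argument: fix x; take any y with xR^3y and any z with xR^0z. Set V(φ) to the set of worlds R-reachable from y in exactly 1 step. Then □^1φ holds at y, so the antecedent holds at x; validity forces ◇^1φ at z, giving a w with zR^1w and yR^1w.
First-order correspondent: forall x forall y (x R^3 y -> exists w (yRw & xRw)).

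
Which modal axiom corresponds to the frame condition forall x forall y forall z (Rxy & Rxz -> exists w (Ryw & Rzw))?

◇□r → □◇r

This is convergence; the standard corresponding axiom is .2: ◇□r → □◇r.
Suppose ◇□r→□◇r is valid. Take Rxy, Rxz and set V(r)={w : Ryw}. Then □r at y so ◇□r at x, so □◇r at x, so ◇r at z, giving w with Rzw and Ryw.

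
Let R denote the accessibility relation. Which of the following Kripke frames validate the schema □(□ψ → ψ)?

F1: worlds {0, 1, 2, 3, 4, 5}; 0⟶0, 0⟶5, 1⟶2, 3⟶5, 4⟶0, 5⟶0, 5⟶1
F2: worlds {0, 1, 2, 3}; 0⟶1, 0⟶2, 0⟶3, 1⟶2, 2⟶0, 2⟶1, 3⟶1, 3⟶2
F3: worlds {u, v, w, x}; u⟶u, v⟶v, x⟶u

F3

The schema corresponds to shift-reflexivity: ∀x ∀y (Rxy → Ryy).
F1: fails — R51 but not R11.
F2: fails — R32 but not R22.
F3: condition met.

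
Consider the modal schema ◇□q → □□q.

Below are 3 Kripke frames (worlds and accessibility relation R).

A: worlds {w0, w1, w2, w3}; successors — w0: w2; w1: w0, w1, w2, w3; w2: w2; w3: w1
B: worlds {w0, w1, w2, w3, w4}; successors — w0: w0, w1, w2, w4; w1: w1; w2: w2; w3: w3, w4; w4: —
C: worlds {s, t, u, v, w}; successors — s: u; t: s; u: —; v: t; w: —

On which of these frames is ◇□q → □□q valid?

C

Frame correspondent (Sahlqvist): ∀x ∀y ∀z ((xRy ∧ xR²z) → ∃w (yRw ∧ z = w)) — i.e. a generalized confluence (Geach) condition.
A: fails — w1Rw0, w1R²w0 but no w with w0Rw and w0=w.
B: fails — w0Rw1, w0R²w0 but no w with w1Rw and w0=w.
C: condition met.
Valid on: C.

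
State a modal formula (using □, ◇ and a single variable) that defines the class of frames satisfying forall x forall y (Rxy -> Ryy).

□(□r → r)

The condition is shift-reflexivity. The T□ schema □(□r → r) defines it.
Suppose □(□r→r) is valid. Take Rxy and set V(r)={w : Ryw}. Then at y, □r holds; since □(□r→r) at x, □r→r at y, so r at y, i.e. Ryy.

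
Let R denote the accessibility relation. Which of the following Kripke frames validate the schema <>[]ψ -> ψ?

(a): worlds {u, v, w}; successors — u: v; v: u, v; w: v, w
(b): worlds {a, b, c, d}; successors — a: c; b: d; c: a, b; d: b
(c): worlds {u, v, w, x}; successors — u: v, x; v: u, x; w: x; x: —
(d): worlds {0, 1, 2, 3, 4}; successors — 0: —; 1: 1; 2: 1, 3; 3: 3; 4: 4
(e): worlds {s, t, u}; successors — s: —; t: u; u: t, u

The schema corresponds to symmetry: forall x forall y (Rxy -> Ryx).
(a): fails — Rwv but not Rvw.
(b): fails — Rcb but not Rbc.
(c): fails — Rwx but not Rxw.
(d): fails — R23 but not R32.
(e): condition met.

(e)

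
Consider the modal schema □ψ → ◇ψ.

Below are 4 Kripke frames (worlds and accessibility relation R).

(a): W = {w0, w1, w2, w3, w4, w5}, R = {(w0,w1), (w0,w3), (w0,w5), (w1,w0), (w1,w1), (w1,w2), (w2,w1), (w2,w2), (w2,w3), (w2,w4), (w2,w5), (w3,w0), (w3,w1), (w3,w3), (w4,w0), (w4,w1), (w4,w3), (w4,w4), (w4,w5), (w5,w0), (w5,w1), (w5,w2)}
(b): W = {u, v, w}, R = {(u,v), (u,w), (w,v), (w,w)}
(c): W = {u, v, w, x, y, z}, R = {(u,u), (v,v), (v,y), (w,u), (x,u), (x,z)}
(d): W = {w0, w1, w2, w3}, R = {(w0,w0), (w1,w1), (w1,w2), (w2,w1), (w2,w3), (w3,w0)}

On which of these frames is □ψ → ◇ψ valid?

The schema corresponds to seriality: ∀x ∃y Rxy.
(a): holds.
(b): fails — world v has no successor.
(c): fails — world y has no successor.
(d): holds.
Valid on: (a), (d).

(a), (d)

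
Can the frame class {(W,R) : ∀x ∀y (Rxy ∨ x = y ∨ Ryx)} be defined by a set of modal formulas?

Not modally definable

If a class were modally definable it would be closed under disjoint unions (Goldblatt–Thomason).
Take 2 disjoint single-world reflexive frames: each is trivially connected, but their disjoint union has 2 worlds with no edge between distinct components, so it is not connected.
So no modal formula (or set of formulas) defines exactly the connected frames.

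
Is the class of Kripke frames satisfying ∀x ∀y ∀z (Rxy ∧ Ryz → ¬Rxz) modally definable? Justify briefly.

Any modally definable frame class is closed under surjective bounded morphisms.
The 3-cycle (worlds w0,w1,w2 with w0→w1→w2→w0) is intransitive. Mapping every world to a single reflexive point • is a surjective bounded morphism; the reflexive point is not intransitive (R••∧R•• but R••).
Hence intransitivity is not modally definable.

Not definable by any modal formula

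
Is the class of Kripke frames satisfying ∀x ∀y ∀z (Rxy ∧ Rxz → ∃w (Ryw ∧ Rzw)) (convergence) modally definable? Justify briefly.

The condition is convergence. A defining modal formula is ◇□p → □◇p.
Suppose ◇□p→□◇p is valid. Take Rxy, Rxz and set V(p)={w : Ryw}. Then □p at y so ◇□p at x, so □◇p at x, so ◇p at z, giving w with Rzw and Ryw.

Definable; ◇□p → □◇p defines it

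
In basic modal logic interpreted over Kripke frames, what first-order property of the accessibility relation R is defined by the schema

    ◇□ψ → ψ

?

symmetry: ∀x ∀y (Rxy → Ryx)

Replacing ψ by ¬ψ and contraposing gives the equivalent schema ψ → □◇ψ.
Suppose ψ→□◇ψ is valid. Take Rxy and set V(ψ)={x}. Then ψ at x, so □◇ψ at x, so ◇ψ at y, so some z with Ryz has ψ; z=x, i.e. Ryx.
Conversely, on a frame with symmetry the schema holds at every world under every valuation.
Frame condition: ∀x ∀y (Rxy → Ryx).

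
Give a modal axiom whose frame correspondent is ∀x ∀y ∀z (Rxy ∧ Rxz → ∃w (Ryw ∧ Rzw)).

◇□s → □◇s

A defining formula is ◇□s → □◇s (the .2 axiom).
Suppose ◇□s→□◇s is valid. Take Rxy, Rxz and set V(s)={w : Ryw}. Then □s at y so ◇□s at x, so □◇s at x, so ◇s at z, giving w with Rzw and Ryw.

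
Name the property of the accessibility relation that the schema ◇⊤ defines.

◇⊤ holds at w iff w has a successor, so frame-validity of ◇⊤ is exactly seriality. Equivalently via □φ → ◇φ:
Suppose □φ→◇φ is valid. At any x set V(φ)=W. Then □φ at x, so ◇φ at x, so x has a successor.
Conversely, any frame satisfying ∀x ∃y Rxy validates the schema.
So the correspondent is seriality.

Seriality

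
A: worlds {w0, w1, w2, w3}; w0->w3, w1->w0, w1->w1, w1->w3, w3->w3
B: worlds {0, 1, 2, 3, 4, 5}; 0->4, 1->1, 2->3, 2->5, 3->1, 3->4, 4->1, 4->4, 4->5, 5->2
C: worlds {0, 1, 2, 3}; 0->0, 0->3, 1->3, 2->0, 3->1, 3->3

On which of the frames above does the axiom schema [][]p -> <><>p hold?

This is the axiom for a generalized confluence (Geach) condition; its first-order frame correspondent is forall x exists w (x R^2 w & x R^2 w).
A: fails — at w2 but no w with w2R²w and w2R²w.
B: satisfies the condition.
C: satisfies the condition.

B, C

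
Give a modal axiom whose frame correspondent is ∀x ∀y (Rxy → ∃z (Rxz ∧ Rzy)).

A defining formula is □□q → □q (the C4 axiom).
Suppose □□q→□q is valid. Take Rxy and set V(q)={w : xR²w}. Then □□q at x, so □q at x, so q at y, i.e. ∃z(Rxz∧Rzy).

□□q → □q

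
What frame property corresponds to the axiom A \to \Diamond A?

This schema is equivalent to the T axiom □A → A.
Its frame correspondent is reflexivity — \forall x Rxx.

reflexivity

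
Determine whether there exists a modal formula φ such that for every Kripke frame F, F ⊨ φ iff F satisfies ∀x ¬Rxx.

Modal frame validity is preserved under surjective bounded morphisms.
The 4-cycle (worlds s,t,u,v with s→t→u→v→s) is irreflexive, and the map sending every world to a single reflexive point • is a surjective bounded morphism (forth: every edge maps to (•,•); back: every world has a successor). So any modal formula valid on the 4-cycle is also valid on the reflexive point, which is not irreflexive.
So no modal formula (or set of formulas) defines exactly the irreflexive frames.

No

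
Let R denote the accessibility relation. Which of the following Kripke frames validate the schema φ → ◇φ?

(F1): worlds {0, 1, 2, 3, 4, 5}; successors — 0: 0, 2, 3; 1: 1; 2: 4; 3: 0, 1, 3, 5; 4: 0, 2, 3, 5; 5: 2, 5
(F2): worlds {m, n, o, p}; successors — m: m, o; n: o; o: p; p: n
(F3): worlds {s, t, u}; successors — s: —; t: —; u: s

Frame correspondent (Sahlqvist): ∀x ∃w (x = w ∧ xRw) — i.e. a generalized confluence (Geach) condition.
(F1): fails — at 2 but no w with 2=w and 2Rw.
(F2): fails — at n but no w with n=w and nRw.
(F3): fails — at s but no w with s=w and sRw.
Valid on no frame.

none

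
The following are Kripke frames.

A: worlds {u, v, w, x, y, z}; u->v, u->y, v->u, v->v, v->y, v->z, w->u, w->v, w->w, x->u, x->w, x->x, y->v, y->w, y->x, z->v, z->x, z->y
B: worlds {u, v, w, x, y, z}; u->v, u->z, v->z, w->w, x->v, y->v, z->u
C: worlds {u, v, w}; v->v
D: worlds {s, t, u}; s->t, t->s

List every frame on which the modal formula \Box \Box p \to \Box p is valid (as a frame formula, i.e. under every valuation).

The schema corresponds to density: \forall x \forall y (Rxy \to \exists z (Rxz \wedge Rzy)).
A: condition met.
B: fails — Ruv but no t with Rut and Rtv.
C: condition met.
D: fails — Rts but no z with Rtz and Rzs.
Valid on: A, C.

A, C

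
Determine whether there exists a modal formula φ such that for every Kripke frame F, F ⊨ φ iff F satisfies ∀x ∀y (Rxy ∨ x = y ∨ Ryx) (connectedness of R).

No — not modally definable

Any modally definable frame class is closed under disjoint unions.
Take 2 disjoint single-world reflexive frames: each is trivially connected, but their disjoint union has 2 worlds with no edge between distinct components, so it is not connected.
So no modal formula (or set of formulas) defines exactly the connected frames.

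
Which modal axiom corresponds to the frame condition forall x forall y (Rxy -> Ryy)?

The condition is shift-reflexivity. The T□ schema □(□q → q) defines it.
Suppose □(□q→q) is valid. Take Rxy and set V(q)={w : Ryw}. Then at y, □q holds; since □(□q→q) at x, □q→q at y, so q at y, i.e. Ryy.

□(□q → q)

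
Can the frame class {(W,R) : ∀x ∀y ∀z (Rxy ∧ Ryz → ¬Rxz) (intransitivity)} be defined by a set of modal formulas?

Any modally definable frame class is closed under surjective bounded morphisms.
The 7-cycle (worlds s,t,u,v,w,x,y with s→t→u→v→w→x→y→s) is intransitive. Mapping every world to a single reflexive point • is a surjective bounded morphism; the reflexive point is not intransitive (R••∧R•• but R••).
Hence intransitivity is not modally definable.

Not modally definable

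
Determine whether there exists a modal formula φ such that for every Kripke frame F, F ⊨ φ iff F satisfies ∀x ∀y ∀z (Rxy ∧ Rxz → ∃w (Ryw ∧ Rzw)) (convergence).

Yes, by ◇□p → □◇p

This is a Sahlqvist condition; the .2 axiom ◇□p → □◇p defines it.
Suppose ◇□p→□◇p is valid. Take Rxy, Rxz and set V(p)={w : Ryw}. Then □p at y so ◇□p at x, so □◇p at x, so ◇p at z, giving w with Rzw and Ryw.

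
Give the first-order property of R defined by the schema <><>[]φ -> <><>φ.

forall x forall y (x R^2 y -> exists w (yRw & x R^2 w))

This is a Sahlqvist (Geach-type) schema ◇^2□^1φ → □^0◇^2φ.
Minimal-valuation argument: fix x; take any y with xR^2y and any z with xR^0z. Set V(φ) to the set of worlds R-reachable from y in exactly 1 step. Then □^1φ holds at y, so the antecedent holds at x; validity forces ◇^2φ at z, giving a w with zR^2w and yR^1w.
First-order correspondent: forall x forall y (x R^2 y -> exists w (yRw & x R^2 w)).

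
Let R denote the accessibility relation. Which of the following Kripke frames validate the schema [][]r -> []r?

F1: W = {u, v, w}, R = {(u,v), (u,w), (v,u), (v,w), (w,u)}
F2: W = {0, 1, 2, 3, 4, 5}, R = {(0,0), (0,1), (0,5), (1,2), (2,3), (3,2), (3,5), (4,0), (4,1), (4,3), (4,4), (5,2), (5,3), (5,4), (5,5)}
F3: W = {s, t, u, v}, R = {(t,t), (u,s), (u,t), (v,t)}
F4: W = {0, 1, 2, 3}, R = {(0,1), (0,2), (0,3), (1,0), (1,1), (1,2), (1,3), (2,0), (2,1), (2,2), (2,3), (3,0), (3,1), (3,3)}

This is the axiom for density; its first-order frame correspondent is forall x forall y (Rxy -> exists z (Rxz & Rzy)).
F1: fails — Ruv but no z with Ruz and Rzv.
F2: fails — R12 but no z with R1z and Rz2.
F3: fails — Rus but no z with Ruz and Rzs.
F4: holds.
Valid on: F4.

F4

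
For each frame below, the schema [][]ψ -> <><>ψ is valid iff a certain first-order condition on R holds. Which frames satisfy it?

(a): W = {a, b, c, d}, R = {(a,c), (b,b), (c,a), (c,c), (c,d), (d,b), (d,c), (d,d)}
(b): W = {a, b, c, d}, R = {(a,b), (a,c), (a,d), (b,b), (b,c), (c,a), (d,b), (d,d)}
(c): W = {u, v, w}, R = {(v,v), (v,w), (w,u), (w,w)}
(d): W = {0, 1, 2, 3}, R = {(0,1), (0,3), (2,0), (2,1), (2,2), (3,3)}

(a), (b)

The schema corresponds to a generalized confluence (Geach) condition: forall x exists w (x R^2 w & x R^2 w).
(a): ✓.
(b): ✓.
(c): fails — at u but no t with uR²t and uR²t.
(d): fails — at 1 but no w with 1R²w and 1R²w.
Valid on: (a), (b).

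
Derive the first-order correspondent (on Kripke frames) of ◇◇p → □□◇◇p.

This is a Sahlqvist (Geach-type) schema ◇^2□^0p → □^2◇^2p.
Minimal-valuation argument: fix x; take any y with xR^2y and any z with xR^2z. Set V(p) to the set of worlds R-reachable from y in exactly 0 steps. Then □^0p holds at y, so the antecedent holds at x; validity forces ◇^2p at z, giving a w with zR^2w and yR^0w.
First-order correspondent: ∀x ∀y ∀z ((xR²y ∧ xR²z) → ∃w (y = w ∧ zR²w)).

∀x ∀y ∀z ((xR²y ∧ xR²z) → ∃w (y = w ∧ zR²w))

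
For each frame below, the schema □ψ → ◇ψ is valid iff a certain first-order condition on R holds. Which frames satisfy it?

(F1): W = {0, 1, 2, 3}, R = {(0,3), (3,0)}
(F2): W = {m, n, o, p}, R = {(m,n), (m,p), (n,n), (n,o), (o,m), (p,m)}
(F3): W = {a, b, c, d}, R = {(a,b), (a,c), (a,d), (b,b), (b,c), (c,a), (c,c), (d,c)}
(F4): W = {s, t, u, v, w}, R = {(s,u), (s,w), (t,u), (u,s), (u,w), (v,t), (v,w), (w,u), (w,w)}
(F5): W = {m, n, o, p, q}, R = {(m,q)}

Frame correspondent (Sahlqvist): ∀x ∃y Rxy — i.e. seriality.
(F1): fails — world 1 has no successor.
(F2): satisfies the condition.
(F3): satisfies the condition.
(F4): satisfies the condition.
(F5): fails — world n has no successor.
Valid on: (F2), (F3), (F4).

(F2), (F3), (F4)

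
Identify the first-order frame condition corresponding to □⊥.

This is the Ver axiom.
It corresponds to emptiness of R: ∀x ∀y ¬Rxy.

emptiness of R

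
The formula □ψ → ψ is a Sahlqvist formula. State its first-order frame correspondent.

Suppose □ψ→ψ is valid. At any x set V(ψ)={w : Rxw}. Then □ψ holds at x, so ψ holds at x, i.e. Rxx.

reflexivity: ∀x Rxx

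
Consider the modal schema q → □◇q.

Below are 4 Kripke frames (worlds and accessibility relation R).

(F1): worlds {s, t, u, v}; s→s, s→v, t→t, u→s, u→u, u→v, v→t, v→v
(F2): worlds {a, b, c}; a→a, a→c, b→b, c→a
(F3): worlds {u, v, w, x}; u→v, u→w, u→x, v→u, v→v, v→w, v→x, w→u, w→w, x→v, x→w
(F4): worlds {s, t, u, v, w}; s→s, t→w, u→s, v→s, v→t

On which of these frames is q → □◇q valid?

Frame correspondent (Sahlqvist): ∀x ∀y (Rxy → Ryx) — i.e. symmetry.
(F1): fails — Ruv but not Rvu.
(F2): holds.
(F3): fails — Rxw but not Rwx.
(F4): fails — Rus but not Rsu.

(F2)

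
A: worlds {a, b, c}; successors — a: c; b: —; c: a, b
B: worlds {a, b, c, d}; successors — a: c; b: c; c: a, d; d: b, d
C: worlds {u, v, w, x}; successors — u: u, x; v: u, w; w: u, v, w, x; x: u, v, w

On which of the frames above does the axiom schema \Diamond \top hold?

B, C

The schema corresponds to seriality: \forall x \exists y Rxy.
A: fails — world b has no successor.
B: satisfies the condition.
C: satisfies the condition.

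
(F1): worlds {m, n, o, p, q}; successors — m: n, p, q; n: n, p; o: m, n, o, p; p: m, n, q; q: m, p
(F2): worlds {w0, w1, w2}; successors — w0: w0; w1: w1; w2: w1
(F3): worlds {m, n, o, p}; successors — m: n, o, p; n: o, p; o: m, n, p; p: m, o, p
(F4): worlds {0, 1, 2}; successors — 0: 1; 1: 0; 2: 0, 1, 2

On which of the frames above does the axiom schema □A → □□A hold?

(F2)

Frame correspondent (Sahlqvist): ∀x ∀y ∀z (Rxy ∧ Ryz → Rxz) — i.e. transitivity.
(F1): fails — Rom and Rmq but not Roq.
(F2): condition met.
(F3): fails — Rom and Rmo but not Roo.
(F4): fails — R10 and R01 but not R11.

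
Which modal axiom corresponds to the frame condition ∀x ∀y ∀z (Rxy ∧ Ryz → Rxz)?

A defining formula is □r → □□r (the 4 axiom).
Suppose □r→□□r is valid. Take Rxy, Ryz and set V(r)={w : Rxw}. Then □r at x, so □□r at x, so □r at y, so r at z, i.e. Rxz.

□r → □□r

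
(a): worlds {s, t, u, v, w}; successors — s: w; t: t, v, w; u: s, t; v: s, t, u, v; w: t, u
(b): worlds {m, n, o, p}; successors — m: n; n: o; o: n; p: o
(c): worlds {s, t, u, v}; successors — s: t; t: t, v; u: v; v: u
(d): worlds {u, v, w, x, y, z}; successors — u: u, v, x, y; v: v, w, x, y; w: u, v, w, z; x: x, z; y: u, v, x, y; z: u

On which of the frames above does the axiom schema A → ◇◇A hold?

none

This is the axiom for a generalized confluence (Geach) condition; its first-order frame correspondent is ∀x ∃w (x = w ∧ xR²w).
(a): fails — at s but no w* with s=w* and sR²w*.
(b): fails — at m but no w with m=w and mR²w.
(c): fails — at s but no w with s=w and sR²w.
(d): fails — at z but no t with z=t and zR²t.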